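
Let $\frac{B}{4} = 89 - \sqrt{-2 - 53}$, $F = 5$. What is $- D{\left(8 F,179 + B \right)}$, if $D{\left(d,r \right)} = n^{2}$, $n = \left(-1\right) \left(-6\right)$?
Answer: $-36$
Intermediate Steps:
$B = 356 - 4 i \sqrt{55}$ ($B = 4 \left(89 - \sqrt{-2 - 53}\right) = 4 \left(89 - \sqrt{-55}\right) = 4 \left(89 - i \sqrt{55}\right) = 356 - 4 i \sqrt{55} \approx 356.0 - 29.665 i$)
$n = 6$
$D{\left(d,r \right)} = 36$ ($D{\left(d,r \right)} = 6^{2} = 36$)
$- D{\left(8 F,179 + B \right)} = \left(-1\right) 36 = -36$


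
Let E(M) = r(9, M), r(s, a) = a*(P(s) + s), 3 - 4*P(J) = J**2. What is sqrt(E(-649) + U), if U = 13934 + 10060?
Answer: sqrt(123234)/2 ≈ 175.52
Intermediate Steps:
P(J) = 3/4 - J**2/4
U = 23994
r(s, a) = a*(3/4 + s - s**2/4) (r(s, a) = a*((3/4 - s**2/4) + s) = a*(3/4 + s - s**2/4))
E(M) = -21*M/2 (E(M) = M*(3 - 1*9**2 + 4*9)/4 = M*(3 - 1*81 + 36)/4 = M*(3 - 81 + 36)/4 = (1/4)*M*(-42) = -21*M/2)
sqrt(E(-649) + U) = sqrt(-21/2*(-649) + 23994) = sqrt(13629/2 + 23994) = sqrt(61617/2) = sqrt(123234)/2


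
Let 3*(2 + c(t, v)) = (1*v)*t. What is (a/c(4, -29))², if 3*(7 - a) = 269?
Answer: 15376/3721 ≈ 4.1322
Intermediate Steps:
a = -248/3 (a = 7 - ⅓*269 = 7 - 269/3 = -248/3 ≈ -82.667)
c(t, v) = -2 + t*v/3 (c(t, v) = -2 + ((1*v)*t)/3 = -2 + (v*t)/3 = -2 + (t*v)/3 = -2 + t*v/3)
(a/c(4, -29))² = (-248/(3*(-2 + (⅓)*4*(-29))))² = (-248/(3*(-2 - 116/3)))² = (-248/(3*(-122/3)))² = (-248/3*(-3/122))² = (124/61)² = 15376/3721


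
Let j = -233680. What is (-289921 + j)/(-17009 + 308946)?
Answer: -523601/291937 ≈ -1.7935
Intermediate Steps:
(-289921 + j)/(-17009 + 308946) = (-289921 - 233680)/(-17009 + 308946) = -523601/291937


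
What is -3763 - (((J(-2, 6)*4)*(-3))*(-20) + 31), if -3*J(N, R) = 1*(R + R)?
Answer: -2834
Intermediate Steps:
J(N, R) = -2*R/3 (J(N, R) = -(R + R)/3 = -2*R/3)
-3763 - (((J(-2, 6)*4)*(-3))*(-20) + 31) = -3763 - (((-⅔*6*4)*(-3))*(-20) + 31) = -3763 - ((-4*4*(-3))*(-20) + 31) = -3763 - (-16*(-3)*(-20) + 31) = -3763 - (48*(-20) + 31) = -3763 - (-960 + 31) = -3763 - 1*(-929) = -3763 + 929 = -2834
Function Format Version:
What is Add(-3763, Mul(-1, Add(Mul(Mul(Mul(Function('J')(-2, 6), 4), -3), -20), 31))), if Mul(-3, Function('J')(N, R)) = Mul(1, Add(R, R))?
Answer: -2834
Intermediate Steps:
Function('J')(N, R) = Mul(Rational(-2, 3), R) (Function('J')(N, R) = Mul(Rational(-1, 3), Mul(1, Add(R, R))) = Mul(Rational(-1, 3), Mul(1, Mul(2, R))) = Mul(Rational(-1, 3), Mul(2, R)) = Mul(Rational(-2, 3), R))
Add(-3763, Mul(-1, Add(Mul(Mul(Mul(Function('J')(-2, 6), 4), -3), -20), 31))) = Add(-3763, Mul(-1, Add(Mul(Mul(Mul(Mul(Rational(-2, 3), 6), 4), -3), -20), 31))) = Add(-3763, Mul(-1, Add(Mul(Mul(Mul(-4, 4), -3), -20), 31))) = Add(-3763, Mul(-1, Add(Mul(Mul(-16, -3), -20), 31))) = Add(-3763, Mul(-1, Add(Mul(48, -20), 31))) = Add(-3763, Mul(-1, Add(-960, 31))) = Add(-3763, Mul(-1, -929)) = Add(-3763, 929) = -2834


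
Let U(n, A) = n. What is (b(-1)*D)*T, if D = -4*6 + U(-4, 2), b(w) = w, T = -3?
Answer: -84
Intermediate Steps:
D = -28 (D = -4*6 - 4 = -24 - 4 = -28)
(b(-1)*D)*T = -1*(-28)*(-3) = 28*(-3) = -84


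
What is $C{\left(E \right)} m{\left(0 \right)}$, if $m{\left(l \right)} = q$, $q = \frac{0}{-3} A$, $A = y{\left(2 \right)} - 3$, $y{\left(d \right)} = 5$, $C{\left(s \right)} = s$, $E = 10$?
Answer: $0$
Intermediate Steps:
$A = 2$ ($A = 5 - 3 = 2$)
$q = 0$ ($q = \frac{0}{-3} \cdot 2 = 0 \left(- \frac{1}{3}\right) 2 = 0 \cdot 2 = 0$)
$m{\left(l \right)} = 0$
$C{\left(E \right)} m{\left(0 \right)} = 10 \cdot 0 = 0$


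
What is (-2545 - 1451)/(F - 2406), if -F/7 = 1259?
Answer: 3996/11219 ≈ 0.35618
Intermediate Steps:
F = -8813 (F = -7*1259 = -8813)
(-2545 - 1451)/(F - 2406) = (-2545 - 1451)/(-8813 - 2406) = -3996/(-11219) = -3996*(-1/11219) = 3996/11219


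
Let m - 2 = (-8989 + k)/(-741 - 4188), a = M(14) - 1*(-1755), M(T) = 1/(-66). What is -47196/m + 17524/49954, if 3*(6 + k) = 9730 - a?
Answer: -1150426477221698/80089824511 ≈ -14364.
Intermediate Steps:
M(T) = -1/66
a = 115829/66 (a = -1/66 - 1*(-1755) = -1/66 + 1755 = 115829/66 ≈ 1755.0)
k = 525163/198 (k = -6 + (9730 - 1*115829/66)/3 = -6 + (9730 - 115829/66)/3 = -6 + (1/3)*(526351/66) = -6 + 526351/198 = 525163/198 ≈ 2652.3)
m = 3206543/975942 (m = 2 + (-8989 + 525163/198)/(-741 - 4188) = 2 - 1254659/198/(-4929) = 2 - 1254659/198*(-1/4929) = 2 + 1254659/975942 = 3206543/975942 ≈ 3.2856)
-47196/m + 17524/49954 = -47196/3206543/975942 + 17524/49954 = -47196*975942/3206543 + 17524*(1/49954) = -46060558632/3206543 + 8762/24977 = -1150426477221698/80089824511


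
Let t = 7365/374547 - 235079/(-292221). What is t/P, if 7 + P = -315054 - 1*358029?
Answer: -15033390313/12278339382641805 ≈ -1.2244e-6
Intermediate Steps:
P = -673090 (P = -7 + (-315054 - 1*358029) = -7 + (-315054 - 358029) = -7 - 673083 = -673090)
t = 30066780626/36483499629 (t = 7365*(1/374547) - 235079*(-1/292221) = 2455/124849 + 235079/292221 = 30066780626/36483499629 ≈ 0.82412)
t/P = (30066780626/36483499629)/(-673090) = (30066780626/36483499629)*(-1/673090) = -15033390313/12278339382641805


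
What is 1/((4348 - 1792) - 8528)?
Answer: -1/5972 ≈ -0.00016745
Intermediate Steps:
1/((4348 - 1792) - 8528) = 1/(2556 - 8528) = 1/(-5972) = -1/5972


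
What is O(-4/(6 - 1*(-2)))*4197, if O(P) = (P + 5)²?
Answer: 339957/4 ≈ 84989.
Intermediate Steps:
O(P) = (5 + P)²
O(-4/(6 - 1*(-2)))*4197 = (5 - 4/(6 - 1*(-2)))²*4197 = (5 - 4/(6 + 2))²*4197 = (5 - 4/8)²*4197 = (5 - 4*⅛)²*4197 = (5 - ½)²*4197 = (9/2)²*4197 = (81/4)*4197 = 339957/4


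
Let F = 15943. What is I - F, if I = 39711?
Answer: 23768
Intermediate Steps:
I - F = 39711 - 1*15943 = 39711 - 15943 = 23768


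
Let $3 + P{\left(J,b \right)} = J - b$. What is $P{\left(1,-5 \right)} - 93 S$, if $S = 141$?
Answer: $-13110$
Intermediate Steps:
$P{\left(J,b \right)} = -3 + J - b$ ($P{\left(J,b \right)} = -3 + \left(J - b\right) = -3 + J - b$)
$P{\left(1,-5 \right)} - 93 S = \left(-3 + 1 - -5\right) - 13113 = \left(-3 + 1 + 5\right) - 13113 = 3 - 13113 = -13110$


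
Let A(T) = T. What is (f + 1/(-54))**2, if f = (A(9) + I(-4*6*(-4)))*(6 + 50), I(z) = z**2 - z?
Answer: 762096481149025/2916 ≈ 2.6135e+11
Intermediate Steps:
f = 511224 (f = (9 + (-4*6*(-4))*(-1 - 4*6*(-4)))*(6 + 50) = (9 + (-24*(-4))*(-1 - 24*(-4)))*56 = (9 + 96*(-1 + 96))*56 = (9 + 96*95)*56 = (9 + 9120)*56 = 9129*56 = 511224)
(f + 1/(-54))**2 = (511224 + 1/(-54))**2 = (511224 - 1/54)**2 = (27606095/54)**2 = 762096481149025/2916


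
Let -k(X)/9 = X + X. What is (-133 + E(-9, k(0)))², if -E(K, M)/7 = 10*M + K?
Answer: 4900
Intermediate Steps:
k(X) = -18*X (k(X) = -9*(X + X) = -18*X)
E(K, M) = -70*M - 7*K (E(K, M) = -7*(10*M + K) = -7*(K + 10*M) = -70*M - 7*K)
(-133 + E(-9, k(0)))² = (-133 + (-(-1260)*0 - 7*(-9)))² = (-133 + (-70*0 + 63))² = (-133 + (0 + 63))² = (-133 + 63)² = (-70)² = 4900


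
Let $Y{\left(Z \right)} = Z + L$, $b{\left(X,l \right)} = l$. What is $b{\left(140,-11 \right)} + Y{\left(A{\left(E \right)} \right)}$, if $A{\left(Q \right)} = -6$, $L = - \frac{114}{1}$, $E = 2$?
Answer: $-131$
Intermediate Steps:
$L = -114$ ($L = \left(-114\right) 1 = -114$)
$Y{\left(Z \right)} = -114 + Z$ ($Y{\left(Z \right)} = Z - 114 = -114 + Z$)
$b{\left(140,-11 \right)} + Y{\left(A{\left(E \right)} \right)} = -11 - 120 = -131$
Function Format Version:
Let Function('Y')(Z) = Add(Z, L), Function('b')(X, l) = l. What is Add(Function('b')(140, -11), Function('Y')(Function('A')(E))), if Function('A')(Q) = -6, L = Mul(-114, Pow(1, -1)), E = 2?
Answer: -131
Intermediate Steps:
L = -114 (L = Mul(-114, 1) = -114)
Function('Y')(Z) = Add(-114, Z) (Function('Y')(Z) = Add(Z, -114) = Add(-114, Z))
Add(Function('b')(140, -11), Function('Y')(Function('A')(E))) = Add(-11, Add(-114, -6)) = Add(-11, -120) = -131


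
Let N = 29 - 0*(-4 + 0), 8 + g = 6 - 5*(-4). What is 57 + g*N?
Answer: 579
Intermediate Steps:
g = 18 (g = -8 + (6 - 5*(-4)) = -8 + (6 + 20) = -8 + 26 = 18)
N = 29 (N = 29 - 0*(-4) = 29 - 1*0 = 29 + 0 = 29)
57 + g*N = 57 + 18*29 = 57 + 522 = 579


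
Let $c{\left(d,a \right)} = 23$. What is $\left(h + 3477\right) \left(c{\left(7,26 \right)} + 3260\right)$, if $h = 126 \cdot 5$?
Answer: $13483281$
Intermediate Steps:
$h = 630$
$\left(h + 3477\right) \left(c{\left(7,26 \right)} + 3260\right) = \left(630 + 3477\right) \left(23 + 3260\right) = 4107 \cdot 3283 = 13483281$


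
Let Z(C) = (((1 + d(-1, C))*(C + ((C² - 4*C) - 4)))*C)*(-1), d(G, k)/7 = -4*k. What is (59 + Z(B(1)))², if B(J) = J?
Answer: 10609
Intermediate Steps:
d(G, k) = -28*k (d(G, k) = 7*(-4*k) = -28*k)
Z(C) = -C*(1 - 28*C)*(-4 + C² - 3*C) (Z(C) = (((1 - 28*C)*(C + ((C² - 4*C) - 4)))*C)*(-1) = (((1 - 28*C)*(C + (-4 + C² - 4*C)))*C)*(-1) = (((1 - 28*C)*(-4 + C² - 3*C))*C)*(-1) = (C*(1 - 28*C)*(-4 + C² - 3*C))*(-1) = -C*(1 - 28*C)*(-4 + C² - 3*C))
(59 + Z(B(1)))² = (59 + 1*(4 - 109*1 - 85*1² + 28*1³))² = (59 + 1*(4 - 109 - 85*1 + 28*1))² = (59 + 1*(4 - 109 - 85 + 28))² = (59 + 1*(-162))² = (59 - 162)² = (-103)² = 10609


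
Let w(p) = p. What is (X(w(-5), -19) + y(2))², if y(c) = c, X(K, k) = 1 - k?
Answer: 484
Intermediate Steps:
(X(w(-5), -19) + y(2))² = ((1 - 1*(-19)) + 2)² = ((1 + 19) + 2)² = (20 + 2)² = 22² = 484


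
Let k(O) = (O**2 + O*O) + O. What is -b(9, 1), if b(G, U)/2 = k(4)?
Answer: -72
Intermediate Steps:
k(O) = O + 2*O**2 (k(O) = (O**2 + O**2) + O = 2*O**2 + O = O + 2*O**2)
b(G, U) = 72 (b(G, U) = 2*(4*(1 + 2*4)) = 2*(4*(1 + 8)) = 2*(4*9) = 2*36 = 72)
-b(9, 1) = -1*72 = -72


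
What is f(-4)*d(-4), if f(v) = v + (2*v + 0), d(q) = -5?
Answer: 60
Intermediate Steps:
f(v) = 3*v (f(v) = v + 2*v = 3*v)
f(-4)*d(-4) = (3*(-4))*(-5) = -12*(-5) = 60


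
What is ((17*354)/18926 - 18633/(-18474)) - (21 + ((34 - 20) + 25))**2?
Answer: -209706050285/58273154 ≈ -3598.7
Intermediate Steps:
((17*354)/18926 - 18633/(-18474)) - (21 + ((34 - 20) + 25))**2 = (6018*(1/18926) - 18633*(-1/18474)) - (21 + (14 + 25))**2 = (3009/9463 + 6211/6158) - (21 + 39)**2 = 77304115/58273154 - 1*60**2 = 77304115/58273154 - 1*3600 = 77304115/58273154 - 3600 = -209706050285/58273154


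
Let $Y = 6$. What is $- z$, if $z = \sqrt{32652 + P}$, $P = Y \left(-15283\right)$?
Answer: $- i \sqrt{59046} \approx - 242.99 i$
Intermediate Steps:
$P = -91698$ ($P = 6 \left(-15283\right) = -91698$)
$z = i \sqrt{59046}$ ($z = \sqrt{32652 - 91698} = \sqrt{-59046} = i \sqrt{59046} \approx 242.99 i$)
$- z = - i \sqrt{59046}$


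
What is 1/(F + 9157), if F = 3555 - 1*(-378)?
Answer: 1/13090 ≈ 7.6394e-5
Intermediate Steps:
F = 3933 (F = 3555 + 378 = 3933)
1/(F + 9157) = 1/(3933 + 9157) = 1/13090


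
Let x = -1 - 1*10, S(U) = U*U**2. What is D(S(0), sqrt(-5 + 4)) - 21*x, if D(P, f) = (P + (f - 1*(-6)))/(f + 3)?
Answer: 2329/10 - 3*I/10 ≈ 232.9 - 0.3*I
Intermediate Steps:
S(U) = U**3
x = -11 (x = -1 - 10 = -11)
D(P, f) = (6 + P + f)/(3 + f) (D(P, f) = (P + (f + 6))/(3 + f) = (P + (6 + f))/(3 + f) = (6 + P + f)/(3 + f))
D(S(0), sqrt(-5 + 4)) - 21*x = (6 + 0**3 + sqrt(-5 + 4))/(3 + sqrt(-5 + 4)) - 21*(-11) = (6 + 0 + sqrt(-1))/(3 + sqrt(-1)) + 231 = (6 + 0 + I)/(3 + I) + 231 = ((3 - I)/10)*(6 + I) + 231 = (3 - I)*(6 + I)/10 + 231 = 231 + (3 - I)*(6 + I)/10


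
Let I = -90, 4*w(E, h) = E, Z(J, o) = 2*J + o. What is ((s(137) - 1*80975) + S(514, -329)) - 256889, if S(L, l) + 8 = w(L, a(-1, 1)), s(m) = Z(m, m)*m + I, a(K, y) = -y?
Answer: -563053/2 ≈ -2.8153e+5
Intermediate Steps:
Z(J, o) = o + 2*J
w(E, h) = E/4
s(m) = -90 + 3*m² (s(m) = (m + 2*m)*m - 90 = (3*m)*m - 90 = 3*m² - 90 = -90 + 3*m²)
S(L, l) = -8 + L/4
((s(137) - 1*80975) + S(514, -329)) - 256889 = (((-90 + 3*137²) - 1*80975) + (-8 + (¼)*514)) - 256889 = (((-90 + 3*18769) - 80975) + (-8 + 257/2)) - 256889 = (((-90 + 56307) - 80975) + 241/2) - 256889 = ((56217 - 80975) + 241/2) - 256889 = (-24758 + 241/2) - 256889 = -49275/2 - 256889 = -563053/2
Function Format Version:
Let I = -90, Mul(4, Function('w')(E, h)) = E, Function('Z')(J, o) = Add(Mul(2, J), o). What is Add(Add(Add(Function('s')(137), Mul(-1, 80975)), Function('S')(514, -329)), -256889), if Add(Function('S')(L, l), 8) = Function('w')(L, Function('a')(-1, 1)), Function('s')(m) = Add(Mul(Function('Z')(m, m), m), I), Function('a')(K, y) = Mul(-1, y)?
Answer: Rational(-563053, 2) ≈ -2.8153e+5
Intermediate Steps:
Function('Z')(J, o) = Add(o, Mul(2, J))
Function('w')(E, h) = Mul(Rational(1, 4), E)
Function('s')(m) = Add(-90, Mul(3, Pow(m, 2))) (Function('s')(m) = Add(Mul(Add(m, Mul(2, m)), m), -90) = Add(Mul(Mul(3, m), m), -90) = Add(Mul(3, Pow(m, 2)), -90) = Add(-90, Mul(3, Pow(m, 2))))
Function('S')(L, l) = Add(-8, Mul(Rational(1, 4), L))
Add(Add(Add(Function('s')(137), Mul(-1, 80975)), Function('S')(514, -329)), -256889) = Add(Add(Add(Add(-90, Mul(3, Pow(137, 2))), Mul(-1, 80975)), Add(-8, Mul(Rational(1, 4), 514))), -256889) = Add(Add(Add(Add(-90, Mul(3, 18769)), -80975), Add(-8, Rational(257, 2))), -256889) = Add(Add(Add(Add(-90, 56307), -80975), Rational(241, 2)), -256889) = Add(Add(Add(56217, -80975), Rational(241, 2)), -256889) = Add(Add(-24758, Rational(241, 2)), -256889) = Add(Rational(-49275, 2), -256889) = Rational(-563053, 2)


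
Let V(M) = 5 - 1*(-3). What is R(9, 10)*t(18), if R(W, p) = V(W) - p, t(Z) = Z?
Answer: -36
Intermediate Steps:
V(M) = 8 (V(M) = 5 + 3 = 8)
R(W, p) = 8 - p
R(9, 10)*t(18) = (8 - 1*10)*18 = (8 - 10)*18 = -2*18 = -36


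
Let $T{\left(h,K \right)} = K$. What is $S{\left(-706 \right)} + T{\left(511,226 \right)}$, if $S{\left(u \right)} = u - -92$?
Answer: $-388$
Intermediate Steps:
$S{\left(u \right)} = 92 + u$ ($S{\left(u \right)} = u + 92 = 92 + u$)
$S{\left(-706 \right)} + T{\left(511,226 \right)} = \left(92 - 706\right) + 226 = -614 + 226 = -388$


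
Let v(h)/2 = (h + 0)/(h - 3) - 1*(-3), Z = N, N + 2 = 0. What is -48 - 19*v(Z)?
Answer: -886/5 ≈ -177.20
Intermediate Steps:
N = -2 (N = -2 + 0 = -2)
Z = -2
v(h) = 6 + 2*h/(-3 + h) (v(h) = 2*((h + 0)/(h - 3) - 1*(-3)) = 2*(h/(-3 + h) + 3) = 2*(3 + h/(-3 + h)) = 6 + 2*h/(-3 + h))
-48 - 19*v(Z) = -48 - 38*(-9 + 4*(-2))/(-3 - 2) = -48 - 38*(-9 - 8)/(-5) = -48 - 38*(-1)*(-17)/5 = -48 - 19*34/5 = -48 - 646/5 = -886/5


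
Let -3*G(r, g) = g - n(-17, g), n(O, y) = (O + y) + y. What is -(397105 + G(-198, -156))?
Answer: -1191142/3 ≈ -3.9705e+5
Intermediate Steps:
n(O, y) = O + 2*y
G(r, g) = -17/3 + g/3 (G(r, g) = -(g - (-17 + 2*g))/3 = -(g + (17 - 2*g))/3 = -(17 - g)/3 = -17/3 + g/3)
-(397105 + G(-198, -156)) = -(397105 + (-17/3 + (1/3)*(-156))) = -(397105 + (-17/3 - 52)) = -(397105 - 173/3) = -1*1191142/3 = -1191142/3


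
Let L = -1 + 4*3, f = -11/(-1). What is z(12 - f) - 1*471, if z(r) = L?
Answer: -460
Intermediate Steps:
f = 11 (f = -11*(-1) = 11)
L = 11 (L = -1 + 12 = 11)
z(r) = 11
z(12 - f) - 1*471 = 11 - 1*471 = 11 - 471 = -460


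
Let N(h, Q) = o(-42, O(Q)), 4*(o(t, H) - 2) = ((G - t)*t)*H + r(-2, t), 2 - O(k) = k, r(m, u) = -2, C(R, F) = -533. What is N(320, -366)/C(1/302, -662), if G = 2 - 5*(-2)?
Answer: 417309/1066 ≈ 391.47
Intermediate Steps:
G = 12 (G = 2 + 10 = 12)
O(k) = 2 - k
o(t, H) = 3/2 + H*t*(12 - t)/4 (o(t, H) = 2 + (((12 - t)*t)*H - 2)/4 = 2 + ((t*(12 - t))*H - 2)/4 = 2 + (H*t*(12 - t) - 2)/4 = 2 + (-2 + H*t*(12 - t))/4 = 2 + (-½ + H*t*(12 - t)/4) = 3/2 + H*t*(12 - t)/4)
N(h, Q) = -2265/2 + 567*Q (N(h, Q) = 3/2 + 3*(2 - Q)*(-42) - ¼*(2 - Q)*(-42)² = 3/2 + (-252 + 126*Q) - ¼*(2 - Q)*1764 = 3/2 + (-252 + 126*Q) + (-882 + 441*Q) = -2265/2 + 567*Q)
N(320, -366)/C(1/302, -662) = (-2265/2 + 567*(-366))/(-533) = (-2265/2 - 207522)*(-1/533) = -417309/2*(-1/533) = 417309/1066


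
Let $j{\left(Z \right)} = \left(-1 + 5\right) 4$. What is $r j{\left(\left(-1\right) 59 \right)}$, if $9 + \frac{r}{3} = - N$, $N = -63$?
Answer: $2592$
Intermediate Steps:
$j{\left(Z \right)} = 16$ ($j{\left(Z \right)} = 4 \cdot 4 = 16$)
$r = 162$ ($r = -27 + 3 \left(\left(-1\right) \left(-63\right)\right) = -27 + 3 \cdot 63 = -27 + 189 = 162$)
$r j{\left(\left(-1\right) 59 \right)} = 162 \cdot 16 = 2592$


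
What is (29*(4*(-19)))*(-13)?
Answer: 28652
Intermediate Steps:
(29*(4*(-19)))*(-13) = (29*(-76))*(-13) = -2204*(-13) = 28652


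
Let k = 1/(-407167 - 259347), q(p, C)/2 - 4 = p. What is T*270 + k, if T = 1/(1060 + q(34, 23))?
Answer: 44989411/189289976 ≈ 0.23767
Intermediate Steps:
q(p, C) = 8 + 2*p
k = -1/666514 (k = 1/(-666514) = -1/666514 ≈ -1.5003e-6)
T = 1/1136 (T = 1/(1060 + (8 + 2*34)) = 1/(1060 + (8 + 68)) = 1/(1060 + 76) = 1/1136 ≈ 0.00088028)
T*270 + k = (1/1136)*270 - 1/666514 = 135/568 - 1/666514 = 44989411/189289976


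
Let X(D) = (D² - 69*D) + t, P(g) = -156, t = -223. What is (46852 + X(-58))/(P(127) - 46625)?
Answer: -53995/46781 ≈ -1.1542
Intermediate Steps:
X(D) = -223 + D² - 69*D (X(D) = (D² - 69*D) - 223 = -223 + D² - 69*D)
(46852 + X(-58))/(P(127) - 46625) = (46852 + (-223 + (-58)² - 69*(-58)))/(-156 - 46625) = (46852 + (-223 + 3364 + 4002))/(-46781) = (46852 + 7143)*(-1/46781) = 53995*(-1/46781) = -53995/46781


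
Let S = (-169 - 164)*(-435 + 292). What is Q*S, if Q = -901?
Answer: -42904719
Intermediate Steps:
S = 47619 (S = -333*(-143) = 47619)
Q*S = -901*47619 = -42904719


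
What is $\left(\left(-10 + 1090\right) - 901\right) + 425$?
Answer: $604$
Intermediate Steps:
$\left(\left(-10 + 1090\right) - 901\right) + 425 = \left(1080 - 901\right) + 425 = 179 + 425 = 604$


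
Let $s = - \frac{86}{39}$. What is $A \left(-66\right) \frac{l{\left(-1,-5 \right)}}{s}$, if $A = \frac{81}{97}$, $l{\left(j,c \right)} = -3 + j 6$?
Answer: $- \frac{938223}{4171} \approx -224.94$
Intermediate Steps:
$l{\left(j,c \right)} = -3 + 6 j$
$s = - \frac{86}{39}$ ($s = \left(-86\right) \frac{1}{39} = - \frac{86}{39} \approx -2.2051$)
$A = \frac{81}{97}$ ($A = 81 \cdot \frac{1}{97} = \frac{81}{97} \approx 0.83505$)
$A \left(-66\right) \frac{l{\left(-1,-5 \right)}}{s} = \frac{81}{97} \left(-66\right) \frac{-3 + 6 \left(-1\right)}{- \frac{86}{39}} = - \frac{5346 \left(-3 - 6\right) \left(- \frac{39}{86}\right)}{97} = - \frac{5346 \left(\left(-9\right) \left(- \frac{39}{86}\right)\right)}{97} = \left(- \frac{5346}{97}\right) \frac{351}{86} = - \frac{938223}{4171}$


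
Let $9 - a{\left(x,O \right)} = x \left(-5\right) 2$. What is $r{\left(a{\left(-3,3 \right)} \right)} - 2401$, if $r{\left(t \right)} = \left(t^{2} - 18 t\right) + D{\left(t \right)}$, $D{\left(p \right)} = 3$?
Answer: $-1579$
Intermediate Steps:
$a{\left(x,O \right)} = 9 + 10 x$ ($a{\left(x,O \right)} = 9 - x \left(-5\right) 2 = 9 - - 5 x 2 = 9 - - 10 x = 9 + 10 x$)
$r{\left(t \right)} = 3 + t^{2} - 18 t$ ($r{\left(t \right)} = \left(t^{2} - 18 t\right) + 3 = 3 + t^{2} - 18 t$)
$r{\left(a{\left(-3,3 \right)} \right)} - 2401 = \left(3 + \left(9 + 10 \left(-3\right)\right)^{2} - 18 \left(9 + 10 \left(-3\right)\right)\right) - 2401 = \left(3 + \left(9 - 30\right)^{2} - 18 \left(9 - 30\right)\right) - 2401 = \left(3 + \left(-21\right)^{2} - -378\right) - 2401 = \left(3 + 441 + 378\right) - 2401 = 822 - 2401 = -1579$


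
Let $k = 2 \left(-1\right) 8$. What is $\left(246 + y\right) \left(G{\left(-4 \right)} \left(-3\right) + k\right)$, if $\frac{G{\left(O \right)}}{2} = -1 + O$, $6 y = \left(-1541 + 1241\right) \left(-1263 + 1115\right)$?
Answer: $107044$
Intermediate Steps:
$k = -16$ ($k = \left(-2\right) 8 = -16$)
$y = 7400$ ($y = \frac{\left(-1541 + 1241\right) \left(-1263 + 1115\right)}{6} = \frac{\left(-300\right) \left(-148\right)}{6} = \frac{1}{6} \cdot 44400 = 7400$)
$G{\left(O \right)} = -2 + 2 O$ ($G{\left(O \right)} = 2 \left(-1 + O\right) = -2 + 2 O$)
$\left(246 + y\right) \left(G{\left(-4 \right)} \left(-3\right) + k\right) = \left(246 + 7400\right) \left(\left(-2 + 2 \left(-4\right)\right) \left(-3\right) - 16\right) = 7646 \left(\left(-2 - 8\right) \left(-3\right) - 16\right) = 7646 \left(\left(-10\right) \left(-3\right) - 16\right) = 7646 \left(30 - 16\right) = 7646 \cdot 14 = 107044$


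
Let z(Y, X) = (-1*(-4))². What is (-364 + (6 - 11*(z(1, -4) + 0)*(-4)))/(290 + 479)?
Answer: 346/769 ≈ 0.44993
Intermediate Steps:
z(Y, X) = 16 (z(Y, X) = 4² = 16)
(-364 + (6 - 11*(z(1, -4) + 0)*(-4)))/(290 + 479) = (-364 + (6 - 11*(16 + 0)*(-4)))/(290 + 479) = (-364 + (6 - 176*(-4)))/769 = (-364 + (6 - 11*(-64)))/769 = (-364 + (6 + 704))/769 = (-364 + 710)/769 = (1/769)*346 = 346/769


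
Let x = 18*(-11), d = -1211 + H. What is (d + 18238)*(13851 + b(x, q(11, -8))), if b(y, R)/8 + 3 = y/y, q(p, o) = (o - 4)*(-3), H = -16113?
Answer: 12645190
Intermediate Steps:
d = -17324 (d = -1211 - 16113 = -17324)
x = -198
q(p, o) = 12 - 3*o (q(p, o) = (-4 + o)*(-3) = 12 - 3*o)
b(y, R) = -16 (b(y, R) = -24 + 8*(y/y) = -24 + 8*1 = -24 + 8 = -16)
(d + 18238)*(13851 + b(x, q(11, -8))) = (-17324 + 18238)*(13851 - 16) = 914*13835 = 12645190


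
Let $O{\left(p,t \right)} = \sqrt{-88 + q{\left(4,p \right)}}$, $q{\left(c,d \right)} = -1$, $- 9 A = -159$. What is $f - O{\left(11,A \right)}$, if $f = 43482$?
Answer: $43482 - i \sqrt{89} \approx 43482.0 - 9.434 i$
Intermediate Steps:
$A = \frac{53}{3}$ ($A = \left(- \frac{1}{9}\right) \left(-159\right) = \frac{53}{3} \approx 17.667$)
$O{\left(p,t \right)} = i \sqrt{89}$ ($O{\left(p,t \right)} = \sqrt{-88 - 1} = \sqrt{-89} = i \sqrt{89}$)
$f - O{\left(11,A \right)} = 43482 - i \sqrt{89}$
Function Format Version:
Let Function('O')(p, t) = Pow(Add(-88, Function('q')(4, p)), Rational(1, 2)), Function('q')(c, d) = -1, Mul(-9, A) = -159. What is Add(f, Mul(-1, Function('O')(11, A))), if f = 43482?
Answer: Add(43482, Mul(-1, I, Pow(89, Rational(1, 2)))) ≈ Add(43482., Mul(-9.4340, I))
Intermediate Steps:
A = Rational(53, 3) (A = Mul(Rational(-1, 9), -159) = Rational(53, 3) ≈ 17.667)
Function('O')(p, t) = Mul(I, Pow(89, Rational(1, 2))) (Function('O')(p, t) = Pow(Add(-88, -1), Rational(1, 2)) = Pow(-89, Rational(1, 2)) = Mul(I, Pow(89, Rational(1, 2))))
Add(f, Mul(-1, Function('O')(11, A))) = Add(43482, Mul(-1, Mul(I, Pow(89, Rational(1, 2))))) = Add(43482, Mul(-1, I, Pow(89, Rational(1, 2))))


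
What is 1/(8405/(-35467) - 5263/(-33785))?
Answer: -41319055/3355176 ≈ -12.315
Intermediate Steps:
1/(8405/(-35467) - 5263/(-33785)) = 1/(8405*(-1/35467) - 5263*(-1/33785)) = 1/(-8405/35467 + 5263/33785) = 1/(-3355176/41319055) = -41319055/3355176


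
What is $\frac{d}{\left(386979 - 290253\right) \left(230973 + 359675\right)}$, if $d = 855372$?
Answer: $\frac{599}{40007716} \approx 1.4972 \cdot 10^{-5}$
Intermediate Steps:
$\frac{d}{\left(386979 - 290253\right) \left(230973 + 359675\right)} = \frac{855372}{\left(386979 - 290253\right) \left(230973 + 359675\right)} = \frac{855372}{96726 \cdot 590648} = \frac{855372}{57131018448} = 855372 \cdot \frac{1}{57131018448} = \frac{599}{40007716}$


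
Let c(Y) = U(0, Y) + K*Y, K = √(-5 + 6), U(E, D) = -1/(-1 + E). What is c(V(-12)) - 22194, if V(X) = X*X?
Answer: -22049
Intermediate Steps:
V(X) = X²
K = 1 (K = √1 = 1)
c(Y) = 1 + Y (c(Y) = -1/(-1 + 0) + 1*Y = -1/(-1) + Y = -1*(-1) + Y = 1 + Y)
c(V(-12)) - 22194 = (1 + (-12)²) - 22194 = (1 + 144) - 22194 = 145 - 22194 = -22049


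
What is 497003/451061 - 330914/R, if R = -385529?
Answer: 26220882257/13376699713 ≈ 1.9602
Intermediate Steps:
497003/451061 - 330914/R = 497003/451061 - 330914/(-385529) = 497003*(1/451061) - 330914*(-1/385529) = 38231/34697 + 330914/385529 = 26220882257/13376699713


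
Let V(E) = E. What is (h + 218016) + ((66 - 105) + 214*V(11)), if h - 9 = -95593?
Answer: 124747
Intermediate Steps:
h = -95584 (h = 9 - 95593 = -95584)
(h + 218016) + ((66 - 105) + 214*V(11)) = (-95584 + 218016) + ((66 - 105) + 214*11) = 122432 + (-39 + 2354) = 122432 + 2315 = 124747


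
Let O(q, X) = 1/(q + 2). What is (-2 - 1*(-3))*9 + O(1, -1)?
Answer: 28/3 ≈ 9.3333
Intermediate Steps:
O(q, X) = 1/(2 + q)
(-2 - 1*(-3))*9 + O(1, -1) = (-2 - 1*(-3))*9 + 1/(2 + 1) = (-2 + 3)*9 + 1/3 = 1*9 + ⅓ = 9 + ⅓ = 28/3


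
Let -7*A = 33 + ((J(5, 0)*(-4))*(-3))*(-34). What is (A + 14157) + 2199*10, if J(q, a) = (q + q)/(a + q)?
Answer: 253812/7 ≈ 36259.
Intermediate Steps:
J(q, a) = 2*q/(a + q) (J(q, a) = (2*q)/(a + q) = 2*q/(a + q))
A = 783/7 (A = -(33 + (((2*5/(0 + 5))*(-4))*(-3))*(-34))/7 = -(33 + (((2*5/5)*(-4))*(-3))*(-34))/7 = -(33 + (((2*5*(1/5))*(-4))*(-3))*(-34))/7 = -(33 + ((2*(-4))*(-3))*(-34))/7 = -(33 - 8*(-3)*(-34))/7 = -(33 + 24*(-34))/7 = -(33 - 816)/7 = -1/7*(-783) = 783/7 ≈ 111.86)
(A + 14157) + 2199*10 = (783/7 + 14157) + 2199*10 = 99882/7 + 21990 = 253812/7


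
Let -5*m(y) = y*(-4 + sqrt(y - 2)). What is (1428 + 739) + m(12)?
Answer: 10883/5 - 12*sqrt(10)/5 ≈ 2169.0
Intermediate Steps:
m(y) = -y*(-4 + sqrt(-2 + y))/5 (m(y) = -y*(-4 + sqrt(y - 2))/5 = -y*(-4 + sqrt(-2 + y))/5)
(1428 + 739) + m(12) = (1428 + 739) + (1/5)*12*(4 - sqrt(-2 + 12)) = 2167 + (1/5)*12*(4 - sqrt(10)) = 2167 + (48/5 - 12*sqrt(10)/5) = 10883/5 - 12*sqrt(10)/5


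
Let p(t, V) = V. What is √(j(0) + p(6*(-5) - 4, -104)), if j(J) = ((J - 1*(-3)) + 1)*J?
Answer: 2*I*√26 ≈ 10.198*I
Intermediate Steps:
j(J) = J*(4 + J) (j(J) = ((J + 3) + 1)*J = ((3 + J) + 1)*J = (4 + J)*J = J*(4 + J))
√(j(0) + p(6*(-5) - 4, -104)) = √(0*(4 + 0) - 104) = √(0*4 - 104) = √(0 - 104) = √(-104) = 2*I*√26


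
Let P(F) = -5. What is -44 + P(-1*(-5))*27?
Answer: -179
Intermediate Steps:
-44 + P(-1*(-5))*27 = -44 - 5*27 = -44 - 135 = -179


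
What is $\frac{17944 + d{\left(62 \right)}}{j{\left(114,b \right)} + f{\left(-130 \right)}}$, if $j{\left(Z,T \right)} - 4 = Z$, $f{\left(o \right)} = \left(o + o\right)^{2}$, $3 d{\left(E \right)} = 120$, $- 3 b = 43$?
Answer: $\frac{8992}{33859} \approx 0.26557$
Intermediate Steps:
$b = - \frac{43}{3}$ ($b = \left(- \frac{1}{3}\right) 43 = - \frac{43}{3} \approx -14.333$)
$d{\left(E \right)} = 40$ ($d{\left(E \right)} = \frac{1}{3} \cdot 120 = 40$)
$f{\left(o \right)} = 4 o^{2}$ ($f{\left(o \right)} = \left(2 o\right)^{2} = 4 o^{2}$)
$j{\left(Z,T \right)} = 4 + Z$
$\frac{17944 + d{\left(62 \right)}}{j{\left(114,b \right)} + f{\left(-130 \right)}} = \frac{17944 + 40}{\left(4 + 114\right) + 4 \left(-130\right)^{2}} = \frac{17984}{118 + 4 \cdot 16900} = \frac{17984}{118 + 67600} = \frac{17984}{67718} = 17984 \cdot \frac{1}{67718} = \frac{8992}{33859}$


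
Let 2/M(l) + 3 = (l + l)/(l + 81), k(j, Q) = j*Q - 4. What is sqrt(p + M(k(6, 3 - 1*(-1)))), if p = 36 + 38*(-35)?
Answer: 18*I*sqrt(276413)/263 ≈ 35.983*I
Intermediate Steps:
k(j, Q) = -4 + Q*j (k(j, Q) = Q*j - 4 = -4 + Q*j)
M(l) = 2/(-3 + 2*l/(81 + l)) (M(l) = 2/(-3 + (l + l)/(l + 81)) = 2/(-3 + (2*l)/(81 + l)) = 2/(-3 + 2*l/(81 + l)))
p = -1294 (p = 36 - 1330 = -1294)
sqrt(p + M(k(6, 3 - 1*(-1)))) = sqrt(-1294 + 2*(-81 - (-4 + (3 - 1*(-1))*6))/(243 + (-4 + (3 - 1*(-1))*6))) = sqrt(-1294 + 2*(-81 - (-4 + (3 + 1)*6))/(243 + (-4 + (3 + 1)*6))) = sqrt(-1294 + 2*(-81 - (-4 + 4*6))/(243 + (-4 + 4*6))) = sqrt(-1294 + 2*(-81 - (-4 + 24))/(243 + (-4 + 24))) = sqrt(-1294 + 2*(-81 - 1*20)/(243 + 20)) = sqrt(-1294 + 2*(-81 - 20)/263) = sqrt(-1294 + 2*(1/263)*(-101)) = sqrt(-1294 - 202/263) = sqrt(-340524/263) = 18*I*sqrt(276413)/263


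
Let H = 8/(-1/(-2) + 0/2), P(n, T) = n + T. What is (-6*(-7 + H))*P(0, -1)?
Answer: 54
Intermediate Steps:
P(n, T) = T + n
H = 16 (H = 8/(-1*(-½) + 0*(½)) = 8/(½ + 0) = 8/(½) = 8*2 = 16)
(-6*(-7 + H))*P(0, -1) = (-6*(-7 + 16))*(-1 + 0) = -6*9*(-1) = -54*(-1) = 54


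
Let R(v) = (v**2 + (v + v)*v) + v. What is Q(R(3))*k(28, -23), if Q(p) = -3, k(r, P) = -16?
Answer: 48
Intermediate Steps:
R(v) = v + 3*v**2 (R(v) = (v**2 + (2*v)*v) + v = (v**2 + 2*v**2) + v = 3*v**2 + v = v + 3*v**2)
Q(R(3))*k(28, -23) = -3*(-16) = 48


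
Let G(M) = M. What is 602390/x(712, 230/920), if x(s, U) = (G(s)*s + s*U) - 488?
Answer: 301195/253317 ≈ 1.1890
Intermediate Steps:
x(s, U) = -488 + s² + U*s (x(s, U) = (s*s + s*U) - 488 = (s² + U*s) - 488 = -488 + s² + U*s)
602390/x(712, 230/920) = 602390/(-488 + 712² + (230/920)*712) = 602390/(-488 + 506944 + (230*(1/920))*712) = 602390/(-488 + 506944 + (¼)*712) = 602390/(-488 + 506944 + 178) = 602390/506634 = 602390*(1/506634) = 301195/253317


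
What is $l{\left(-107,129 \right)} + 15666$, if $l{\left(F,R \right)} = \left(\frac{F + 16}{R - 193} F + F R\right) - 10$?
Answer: $\frac{108855}{64} \approx 1700.9$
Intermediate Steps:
$l{\left(F,R \right)} = -10 + F R + \frac{F \left(16 + F\right)}{-193 + R}$ ($l{\left(F,R \right)} = \left(\frac{16 + F}{-193 + R} F + F R\right) - 10 = \left(\frac{F \left(16 + F\right)}{-193 + R} + F R\right) - 10 = \left(F R + \frac{F \left(16 + F\right)}{-193 + R}\right) - 10 = -10 + F R + \frac{F \left(16 + F\right)}{-193 + R}$)
$l{\left(-107,129 \right)} + 15666 = \frac{1930 + \left(-107\right)^{2} - 1290 + 16 \left(-107\right) - 107 \cdot 129^{2} - \left(-20651\right) 129}{-193 + 129} + 15666 = \frac{1930 + 11449 - 1290 - 1712 - 1780587 + 2663979}{-64} + 15666 = - \frac{1930 + 11449 - 1290 - 1712 - 1780587 + 2663979}{64} + 15666 = \left(- \frac{1}{64}\right) 893769 + 15666 = - \frac{893769}{64} + 15666 = \frac{108855}{64}$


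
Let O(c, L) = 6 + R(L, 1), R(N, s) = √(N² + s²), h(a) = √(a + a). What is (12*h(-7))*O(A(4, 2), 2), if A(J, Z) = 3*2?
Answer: 12*I*√14*(6 + √5) ≈ 369.8*I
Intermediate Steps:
A(J, Z) = 6
h(a) = √2*√a (h(a) = √(2*a) = √2*√a)
O(c, L) = 6 + √(1 + L²) (O(c, L) = 6 + √(L² + 1²) = 6 + √(L² + 1) = 6 + √(1 + L²))
(12*h(-7))*O(A(4, 2), 2) = (12*(√2*√(-7)))*(6 + √(1 + 2²)) = (12*(√2*(I*√7)))*(6 + √(1 + 4)) = (12*(I*√14))*(6 + √5) = (12*I*√14)*(6 + √5) = 12*I*√14*(6 + √5)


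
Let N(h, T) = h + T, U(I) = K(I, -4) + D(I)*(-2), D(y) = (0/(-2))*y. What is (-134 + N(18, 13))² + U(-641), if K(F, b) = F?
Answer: 9968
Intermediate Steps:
D(y) = 0 (D(y) = (0*(-½))*y = 0*y = 0)
U(I) = I (U(I) = I + 0*(-2) = I + 0 = I)
N(h, T) = T + h
(-134 + N(18, 13))² + U(-641) = (-134 + (13 + 18))² - 641 = (-134 + 31)² - 641 = (-103)² - 641 = 10609 - 641 = 9968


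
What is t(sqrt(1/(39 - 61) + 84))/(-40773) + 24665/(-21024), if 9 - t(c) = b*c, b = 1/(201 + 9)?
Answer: -335285087/285737184 + sqrt(40634)/188371260 ≈ -1.1734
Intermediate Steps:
b = 1/210 ≈ 0.0047619
t(c) = 9 - c/210
t(sqrt(1/(39 - 61) + 84))/(-40773) + 24665/(-21024) = (9 - sqrt(1/(39 - 61) + 84)/210)/(-40773) + 24665/(-21024) = (9 - sqrt(1/(-22) + 84)/210)*(-1/40773) + 24665*(-1/21024) = (9 - sqrt(-1/22 + 84)/210)*(-1/40773) - 24665/21024 = (9 - sqrt(40634)/4620)*(-1/40773) - 24665/21024 = (-3/13591 + sqrt(40634)/188371260) - 24665/21024 = -335285087/285737184 + sqrt(40634)/188371260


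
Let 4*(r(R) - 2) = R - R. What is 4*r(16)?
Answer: 8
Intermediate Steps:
r(R) = 2 (r(R) = 2 + (R - R)/4 = 2 + (¼)*0 = 2 + 0 = 2)
4*r(16) = 4*2 = 8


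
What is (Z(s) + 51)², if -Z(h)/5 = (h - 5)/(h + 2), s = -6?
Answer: 22201/16 ≈ 1387.6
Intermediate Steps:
Z(h) = -5*(-5 + h)/(2 + h) (Z(h) = -5*(h - 5)/(h + 2) = -5*(-5 + h)/(2 + h))
(Z(s) + 51)² = (5*(5 - 1*(-6))/(2 - 6) + 51)² = (5*(5 + 6)/(-4) + 51)² = (5*(-¼)*11 + 51)² = (-55/4 + 51)² = (149/4)² = 22201/16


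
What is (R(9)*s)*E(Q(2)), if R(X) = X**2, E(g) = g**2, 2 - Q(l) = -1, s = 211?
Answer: 153819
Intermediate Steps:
Q(l) = 3 (Q(l) = 2 - 1*(-1) = 2 + 1 = 3)
(R(9)*s)*E(Q(2)) = (9**2*211)*3**2 = (81*211)*9 = 17091*9 = 153819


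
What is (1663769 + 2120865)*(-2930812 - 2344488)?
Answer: -19965079740200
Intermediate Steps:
(1663769 + 2120865)*(-2930812 - 2344488) = 3784634*(-5275300) = -19965079740200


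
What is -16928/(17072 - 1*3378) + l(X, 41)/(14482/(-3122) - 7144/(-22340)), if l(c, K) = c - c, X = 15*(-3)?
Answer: -8464/6847 ≈ -1.2362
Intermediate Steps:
X = -45
l(c, K) = 0
-16928/(17072 - 1*3378) + l(X, 41)/(14482/(-3122) - 7144/(-22340)) = -16928/(17072 - 1*3378) + 0/(14482/(-3122) - 7144/(-22340)) = -16928/(17072 - 3378) + 0/(14482*(-1/3122) - 7144*(-1/22340)) = -16928/13694 + 0/(-7241/1561 + 1786/5585) = -16928*1/13694 + 0/(-37653039/8718185) = -8464/6847 + 0*(-8718185/37653039) = -8464/6847 + 0 = -8464/6847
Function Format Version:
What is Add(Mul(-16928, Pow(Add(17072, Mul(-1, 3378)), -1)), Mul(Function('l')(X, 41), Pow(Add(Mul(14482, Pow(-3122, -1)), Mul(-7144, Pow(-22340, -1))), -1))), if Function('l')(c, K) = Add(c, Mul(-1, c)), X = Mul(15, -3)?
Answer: Rational(-8464, 6847) ≈ -1.2362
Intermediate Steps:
X = -45
Function('l')(c, K) = 0
Add(Mul(-16928, Pow(Add(17072, Mul(-1, 3378)), -1)), Mul(Function('l')(X, 41), Pow(Add(Mul(14482, Pow(-3122, -1)), Mul(-7144, Pow(-22340, -1))), -1))) = Add(Mul(-16928, Pow(Add(17072, Mul(-1, 3378)), -1)), Mul(0, Pow(Add(Mul(14482, Pow(-3122, -1)), Mul(-7144, Pow(-22340, -1))), -1))) = Add(Mul(-16928, Pow(Add(17072, -3378), -1)), Mul(0, Pow(Add(Mul(14482, Rational(-1, 3122)), Mul(-7144, Rational(-1, 22340))), -1))) = Add(Mul(-16928, Pow(13694, -1)), Mul(0, Pow(Add(Rational(-7241, 1561), Rational(1786, 5585)), -1))) = Add(Mul(-16928, Rational(1, 13694)), Mul(0, Pow(Rational(-37653039, 8718185), -1))) = Add(Rational(-8464, 6847), Mul(0, Rational(-8718185, 37653039))) = Add(Rational(-8464, 6847), 0) = Rational(-8464, 6847)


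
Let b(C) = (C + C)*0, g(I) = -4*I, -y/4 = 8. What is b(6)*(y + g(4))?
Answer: 0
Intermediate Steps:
y = -32 (y = -4*8 = -32)
b(C) = 0 (b(C) = (2*C)*0 = 0)
b(6)*(y + g(4)) = 0*(-32 - 4*4) = 0*(-32 - 16) = 0*(-48) = 0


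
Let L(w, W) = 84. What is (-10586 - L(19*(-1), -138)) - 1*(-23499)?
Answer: 12829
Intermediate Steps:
(-10586 - L(19*(-1), -138)) - 1*(-23499) = (-10586 - 1*84) - 1*(-23499) = (-10586 - 84) + 23499 = -10670 + 23499 = 12829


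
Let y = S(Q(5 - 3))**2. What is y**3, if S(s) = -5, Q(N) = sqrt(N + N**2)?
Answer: 15625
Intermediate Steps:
y = 25 (y = (-5)**2 = 25)
y**3 = 25**3 = 15625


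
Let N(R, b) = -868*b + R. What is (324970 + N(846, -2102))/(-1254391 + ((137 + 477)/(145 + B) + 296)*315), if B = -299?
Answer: -5913468/3196619 ≈ -1.8499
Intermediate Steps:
N(R, b) = R - 868*b
(324970 + N(846, -2102))/(-1254391 + ((137 + 477)/(145 + B) + 296)*315) = (324970 + (846 - 868*(-2102)))/(-1254391 + ((137 + 477)/(145 - 299) + 296)*315) = (324970 + (846 + 1824536))/(-1254391 + (614/(-154) + 296)*315) = (324970 + 1825382)/(-1254391 + (614*(-1/154) + 296)*315) = 2150352/(-1254391 + (-307/77 + 296)*315) = 2150352/(-1254391 + (22485/77)*315) = 2150352/(-1254391 + 1011825/11) = 2150352/(-12786476/11) = 2150352*(-11/12786476) = -5913468/3196619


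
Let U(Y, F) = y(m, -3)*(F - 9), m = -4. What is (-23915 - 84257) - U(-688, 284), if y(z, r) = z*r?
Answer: -111472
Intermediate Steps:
y(z, r) = r*z
U(Y, F) = -108 + 12*F (U(Y, F) = (-3*(-4))*(F - 9) = 12*(-9 + F) = -108 + 12*F)
(-23915 - 84257) - U(-688, 284) = (-23915 - 84257) - (-108 + 12*284) = -108172 - (-108 + 3408) = -108172 - 1*3300 = -108172 - 3300 = -111472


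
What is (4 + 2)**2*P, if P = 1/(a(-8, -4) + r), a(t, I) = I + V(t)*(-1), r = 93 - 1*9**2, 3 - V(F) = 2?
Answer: 36/7 ≈ 5.1429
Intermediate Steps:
V(F) = 1 (V(F) = 3 - 1*2 = 3 - 2 = 1)
r = 12 (r = 93 - 1*81 = 93 - 81 = 12)
a(t, I) = -1 + I (a(t, I) = I + 1*(-1) = I - 1 = -1 + I)
P = 1/7 (P = 1/((-1 - 4) + 12) = 1/(-5 + 12) = 1/7 ≈ 0.14286)
(4 + 2)**2*P = (4 + 2)**2*(1/7) = 6**2*(1/7) = 36*(1/7) = 36/7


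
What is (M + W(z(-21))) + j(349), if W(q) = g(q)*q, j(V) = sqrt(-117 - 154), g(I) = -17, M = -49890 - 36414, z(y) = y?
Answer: -85947 + I*sqrt(271) ≈ -85947.0 + 16.462*I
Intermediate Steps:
M = -86304
j(V) = I*sqrt(271) (j(V) = sqrt(-271) = I*sqrt(271))
W(q) = -17*q
(M + W(z(-21))) + j(349) = (-86304 - 17*(-21)) + I*sqrt(271) = (-86304 + 357) + I*sqrt(271) = -85947 + I*sqrt(271)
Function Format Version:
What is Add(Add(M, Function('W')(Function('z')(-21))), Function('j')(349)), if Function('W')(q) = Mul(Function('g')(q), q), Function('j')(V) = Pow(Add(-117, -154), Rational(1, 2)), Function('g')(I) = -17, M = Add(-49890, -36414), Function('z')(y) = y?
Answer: Add(-85947, Mul(I, Pow(271, Rational(1, 2)))) ≈ Add(-85947., Mul(16.462, I))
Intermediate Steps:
M = -86304
Function('j')(V) = Mul(I, Pow(271, Rational(1, 2))) (Function('j')(V) = Pow(-271, Rational(1, 2)) = Mul(I, Pow(271, Rational(1, 2))))
Function('W')(q) = Mul(-17, q)
Add(Add(M, Function('W')(Function('z')(-21))), Function('j')(349)) = Add(Add(-86304, Mul(-17, -21)), Mul(I, Pow(271, Rational(1, 2)))) = Add(Add(-86304, 357), Mul(I, Pow(271, Rational(1, 2)))) = Add(-85947, Mul(I, Pow(271, Rational(1, 2))))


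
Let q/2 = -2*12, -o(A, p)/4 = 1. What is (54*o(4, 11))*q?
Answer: 10368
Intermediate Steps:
o(A, p) = -4 (o(A, p) = -4*1 = -4)
q = -48 (q = 2*(-2*12) = 2*(-24) = -48)
(54*o(4, 11))*q = (54*(-4))*(-48) = -216*(-48) = 10368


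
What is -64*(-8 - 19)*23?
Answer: 39744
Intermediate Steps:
-64*(-8 - 19)*23 = -64*(-27)*23 = 1728*23 = 39744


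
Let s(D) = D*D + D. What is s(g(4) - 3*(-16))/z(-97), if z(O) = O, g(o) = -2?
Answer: -2162/97 ≈ -22.289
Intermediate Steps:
s(D) = D + D**2 (s(D) = D**2 + D = D + D**2)
s(g(4) - 3*(-16))/z(-97) = ((-2 - 3*(-16))*(1 + (-2 - 3*(-16))))/(-97) = ((-2 - 1*(-48))*(1 + (-2 - 1*(-48))))*(-1/97) = ((-2 + 48)*(1 + (-2 + 48)))*(-1/97) = (46*(1 + 46))*(-1/97) = (46*47)*(-1/97) = 2162*(-1/97) = -2162/97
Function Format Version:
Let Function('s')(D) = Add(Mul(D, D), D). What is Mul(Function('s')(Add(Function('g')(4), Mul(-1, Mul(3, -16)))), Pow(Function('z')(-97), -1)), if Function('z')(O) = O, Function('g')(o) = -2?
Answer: Rational(-2162, 97) ≈ -22.289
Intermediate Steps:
Function('s')(D) = Add(D, Pow(D, 2)) (Function('s')(D) = Add(Pow(D, 2), D) = Add(D, Pow(D, 2)))
Mul(Function('s')(Add(Function('g')(4), Mul(-1, Mul(3, -16)))), Pow(Function('z')(-97), -1)) = Mul(Mul(Add(-2, Mul(-1, Mul(3, -16))), Add(1, Add(-2, Mul(-1, Mul(3, -16))))), Pow(-97, -1)) = Mul(Mul(Add(-2, Mul(-1, -48)), Add(1, Add(-2, Mul(-1, -48)))), Rational(-1, 97)) = Mul(Mul(Add(-2, 48), Add(1, Add(-2, 48))), Rational(-1, 97)) = Mul(Mul(46, Add(1, 46)), Rational(-1, 97)) = Mul(Mul(46, 47), Rational(-1, 97)) = Mul(2162, Rational(-1, 97)) = Rational(-2162, 97)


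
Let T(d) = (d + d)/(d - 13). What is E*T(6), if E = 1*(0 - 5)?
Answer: 60/7 ≈ 8.5714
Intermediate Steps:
E = -5 (E = 1*(-5) = -5)
T(d) = 2*d/(-13 + d) (T(d) = (2*d)/(-13 + d) = 2*d/(-13 + d))
E*T(6) = -10*6/(-13 + 6) = -10*6/(-7) = -10*6*(-1)/7 = -5*(-12/7) = 60/7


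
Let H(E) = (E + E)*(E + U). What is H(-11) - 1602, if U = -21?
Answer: -898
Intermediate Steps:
H(E) = 2*E*(-21 + E) (H(E) = (E + E)*(E - 21) = (2*E)*(-21 + E) = 2*E*(-21 + E))
H(-11) - 1602 = 2*(-11)*(-21 - 11) - 1602 = 2*(-11)*(-32) - 1602 = 704 - 1602 = -898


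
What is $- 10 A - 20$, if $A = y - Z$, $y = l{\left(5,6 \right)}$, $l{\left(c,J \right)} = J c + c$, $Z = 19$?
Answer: $-180$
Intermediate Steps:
$l{\left(c,J \right)} = c + J c$
$y = 35$ ($y = 5 \left(1 + 6\right) = 5 \cdot 7 = 35$)
$A = 16$ ($A = 35 - 19 = 16$)
$- 10 A - 20 = \left(-10\right) 16 - 20 = -160 - 20 = -180$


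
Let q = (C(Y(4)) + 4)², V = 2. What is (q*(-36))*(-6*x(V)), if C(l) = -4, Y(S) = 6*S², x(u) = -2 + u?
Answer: 0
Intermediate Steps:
q = 0 (q = (-4 + 4)² = 0² = 0)
(q*(-36))*(-6*x(V)) = (0*(-36))*(-6*(-2 + 2)) = 0*(-6*0) = 0*0 = 0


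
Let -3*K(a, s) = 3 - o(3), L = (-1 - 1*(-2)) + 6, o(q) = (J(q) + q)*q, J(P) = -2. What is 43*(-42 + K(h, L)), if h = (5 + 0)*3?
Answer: -1806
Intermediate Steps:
h = 15 (h = 5*3 = 15)
o(q) = q*(-2 + q) (o(q) = (-2 + q)*q = q*(-2 + q))
L = 7 (L = (-1 + 2) + 6 = 1 + 6 = 7)
K(a, s) = 0 (K(a, s) = -(3 - 3*(-2 + 3))/3 = -(3 - 3)/3 = -⅓*0 = 0)
43*(-42 + K(h, L)) = 43*(-42 + 0) = 43*(-42) = -1806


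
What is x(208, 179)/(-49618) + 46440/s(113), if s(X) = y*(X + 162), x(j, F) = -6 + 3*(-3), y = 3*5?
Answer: 153621453/13644950 ≈ 11.258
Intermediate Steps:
y = 15
x(j, F) = -15 (x(j, F) = -6 - 9 = -15)
s(X) = 2430 + 15*X (s(X) = 15*(X + 162) = 15*(162 + X) = 2430 + 15*X)
x(208, 179)/(-49618) + 46440/s(113) = -15/(-49618) + 46440/(2430 + 15*113) = -15*(-1/49618) + 46440/(2430 + 1695) = 15/49618 + 46440/4125 = 15/49618 + 46440*(1/4125) = 15/49618 + 3096/275 = 153621453/13644950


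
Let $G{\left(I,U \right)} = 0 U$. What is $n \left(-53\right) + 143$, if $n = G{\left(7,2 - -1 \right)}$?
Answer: $143$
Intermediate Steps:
$G{\left(I,U \right)} = 0$
$n = 0$
$n \left(-53\right) + 143 = 0 \left(-53\right) + 143 = 0 + 143 = 143$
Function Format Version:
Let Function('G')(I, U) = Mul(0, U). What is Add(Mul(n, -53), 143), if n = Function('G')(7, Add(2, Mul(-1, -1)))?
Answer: 143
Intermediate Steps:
Function('G')(I, U) = 0
n = 0
Add(Mul(n, -53), 143) = Add(Mul(0, -53), 143) = Add(0, 143) = 143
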